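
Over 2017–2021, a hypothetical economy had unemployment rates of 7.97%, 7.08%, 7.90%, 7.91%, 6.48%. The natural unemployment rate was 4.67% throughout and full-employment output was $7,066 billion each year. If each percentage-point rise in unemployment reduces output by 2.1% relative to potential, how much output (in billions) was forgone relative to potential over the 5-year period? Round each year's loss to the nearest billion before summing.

Year 2017: gap = -2.1 × (7.97 - 4.67) = -6.93%, loss ≈ 7066 × 6.93/100 ≈ 490.
Year 2018: gap = -2.1 × (7.08 - 4.67) = -5.061%, loss ≈ 7066 × 5.061/100 ≈ 358.
Year 2019: gap = -2.1 × (7.9 - 4.67) = -6.783%, loss ≈ 7066 × 6.783/100 ≈ 479.
Year 2020: gap = -2.1 × (7.91 - 4.67) = -6.804%, loss ≈ 7066 × 6.804/100 ≈ 481.
Year 2021: gap = -2.1 × (6.48 - 4.67) = -3.801%, loss ≈ 7066 × 3.801/100 ≈ 269.
Total lost output = 490 + 358 + 479 + 481 + 269 = 2077 billion.

$2,077 billion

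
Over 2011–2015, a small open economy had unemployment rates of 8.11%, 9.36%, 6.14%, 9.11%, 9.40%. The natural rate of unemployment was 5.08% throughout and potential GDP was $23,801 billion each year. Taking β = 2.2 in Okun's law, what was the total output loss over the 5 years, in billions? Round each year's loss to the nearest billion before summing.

$8,755 billion

Year 2011: gap = -2.2 × (8.11 - 5.08) = -6.666%, loss ≈ 23801 × 6.666/100 ≈ 1587.
Year 2012: gap = -2.2 × (9.36 - 5.08) = -9.416%, loss ≈ 23801 × 9.416/100 ≈ 2241.
Year 2013: gap = -2.2 × (6.14 - 5.08) = -2.332%, loss ≈ 23801 × 2.332/100 ≈ 555.
Year 2014: gap = -2.2 × (9.11 - 5.08) = -8.866%, loss ≈ 23801 × 8.866/100 ≈ 2110.
Year 2015: gap = -2.2 × (9.4 - 5.08) = -9.504%, loss ≈ 23801 × 9.504/100 ≈ 2262.
Total lost output = 1587 + 2241 + 555 + 2110 + 2262 = 8755 billion.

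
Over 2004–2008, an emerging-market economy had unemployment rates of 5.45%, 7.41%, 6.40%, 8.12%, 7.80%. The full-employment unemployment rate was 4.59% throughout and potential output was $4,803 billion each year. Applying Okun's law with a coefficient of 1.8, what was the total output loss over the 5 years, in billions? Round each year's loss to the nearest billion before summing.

$1,057 billion

Year 2004: gap = -1.8 × (5.45 - 4.59) = -1.548%, loss ≈ 4803 × 1.548/100 ≈ 74.
Year 2005: gap = -1.8 × (7.41 - 4.59) = -5.076%, loss ≈ 4803 × 5.076/100 ≈ 244.
Year 2006: gap = -1.8 × (6.4 - 4.59) = -3.258%, loss ≈ 4803 × 3.258/100 ≈ 156.
Year 2007: gap = -1.8 × (8.12 - 4.59) = -6.354%, loss ≈ 4803 × 6.354/100 ≈ 305.
Year 2008: gap = -1.8 × (7.8 - 4.59) = -5.778%, loss ≈ 4803 × 5.778/100 ≈ 278.
Total lost output = 74 + 244 + 156 + 305 + 278 = 1057 billion.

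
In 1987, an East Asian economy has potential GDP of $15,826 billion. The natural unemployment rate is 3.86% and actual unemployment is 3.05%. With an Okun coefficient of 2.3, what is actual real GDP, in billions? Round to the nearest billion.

Unemployment gap = 3.05 - 3.86 = -0.81 points, so the output gap is -2.3 × (-0.81) = 1.863%.
Actual GDP = 15826 × (1 + 1.863/100) = 15826 × 1.01863 ≈ 16121 billion.

$16,121 billion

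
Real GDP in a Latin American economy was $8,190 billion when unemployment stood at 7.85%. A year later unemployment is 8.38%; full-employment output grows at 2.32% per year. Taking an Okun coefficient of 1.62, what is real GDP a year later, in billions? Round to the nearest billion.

$8,310 billion

Δu = 8.38 - 7.85 = 0.53 points.
Okun's law (growth form): g_Y = g_Y* - β × Δu = 2.32 - 1.62 × (0.53) = 2.32 - 0.8586 = 1.4614%.
Real GDP in the next year = 8190 × (1 + 1.4614/100) = 8190 × 1.014614 ≈ 8310 billion.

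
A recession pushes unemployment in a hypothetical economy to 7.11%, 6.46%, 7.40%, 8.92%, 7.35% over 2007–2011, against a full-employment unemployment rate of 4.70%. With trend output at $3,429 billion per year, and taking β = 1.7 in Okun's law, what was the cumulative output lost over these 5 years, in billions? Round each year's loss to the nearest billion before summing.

$800 billion

Year 2007: gap = -1.7 × (7.11 - 4.7) = -4.097%, loss ≈ 3429 × 4.097/100 ≈ 140.
Year 2008: gap = -1.7 × (6.46 - 4.7) = -2.992%, loss ≈ 3429 × 2.992/100 ≈ 103.
Year 2009: gap = -1.7 × (7.4 - 4.7) = -4.59%, loss ≈ 3429 × 4.59/100 ≈ 157.
Year 2010: gap = -1.7 × (8.92 - 4.7) = -7.174%, loss ≈ 3429 × 7.174/100 ≈ 246.
Year 2011: gap = -1.7 × (7.35 - 4.7) = -4.505%, loss ≈ 3429 × 4.505/100 ≈ 154.
Total lost output = 140 + 103 + 157 + 246 + 154 = 800 billion.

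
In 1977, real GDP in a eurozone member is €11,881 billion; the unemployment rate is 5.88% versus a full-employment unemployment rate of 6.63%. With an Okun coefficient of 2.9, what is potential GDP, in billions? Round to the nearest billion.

Unemployment gap = 5.88 - 6.63 = -0.75 points, so output gap = -2.9 × (-0.75) = 2.175%.
Since Y = Y* × (1 + gap/100), Y* = 11881/1.02175 ≈ 11628 billion.

€11,628 billion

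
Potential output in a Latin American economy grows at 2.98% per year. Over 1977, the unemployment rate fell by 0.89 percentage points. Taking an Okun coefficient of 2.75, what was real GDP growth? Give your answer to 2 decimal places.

5.43%

Growth-rate Okun's law: g_Y = g_Y* - β × Δu.
g_Y = 2.98 - 2.75 × (-0.89) = 2.98 + 2.4475 = 5.4275%, i.e. 5.43% to 2 d.p.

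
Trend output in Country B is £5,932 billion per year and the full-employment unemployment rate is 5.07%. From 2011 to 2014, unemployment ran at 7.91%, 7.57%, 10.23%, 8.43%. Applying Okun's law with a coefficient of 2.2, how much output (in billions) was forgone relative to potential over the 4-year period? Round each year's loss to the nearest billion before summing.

£1,808 billion

Year 2011: gap = -2.2 × (7.91 - 5.07) = -6.248%, loss ≈ 5932 × 6.248/100 ≈ 371.
Year 2012: gap = -2.2 × (7.57 - 5.07) = -5.5%, loss ≈ 5932 × 5.5/100 ≈ 326.
Year 2013: gap = -2.2 × (10.23 - 5.07) = -11.352%, loss ≈ 5932 × 11.352/100 ≈ 673.
Year 2014: gap = -2.2 × (8.43 - 5.07) = -7.392%, loss ≈ 5932 × 7.392/100 ≈ 438.
Total lost output = 371 + 326 + 673 + 438 = 1808 billion.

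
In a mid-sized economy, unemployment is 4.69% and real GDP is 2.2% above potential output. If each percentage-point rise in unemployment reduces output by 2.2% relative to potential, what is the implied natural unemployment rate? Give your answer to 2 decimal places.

5.69%

From Okun's law, u - u* = -(output gap)/β = -(2.2)/2.2 = -1 point.
So u* = 4.69 + 1 = 5.69%.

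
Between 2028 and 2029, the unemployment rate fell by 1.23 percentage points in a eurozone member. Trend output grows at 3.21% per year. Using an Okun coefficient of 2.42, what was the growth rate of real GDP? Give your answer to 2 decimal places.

Growth-rate Okun's law: g_Y = g_Y* - β × Δu.
g_Y = 3.21 - 2.42 × (-1.23) = 3.21 + 2.9766 = 6.1866%, i.e. 6.19% to 2 d.p.

6.19%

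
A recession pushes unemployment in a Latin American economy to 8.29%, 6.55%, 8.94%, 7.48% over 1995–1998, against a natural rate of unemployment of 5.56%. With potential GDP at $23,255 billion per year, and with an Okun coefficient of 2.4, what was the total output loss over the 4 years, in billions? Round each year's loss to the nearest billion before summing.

$5,035 billion

Year 1995: gap = -2.4 × (8.29 - 5.56) = -6.552%, loss ≈ 23255 × 6.552/100 ≈ 1524.
Year 1996: gap = -2.4 × (6.55 - 5.56) = -2.376%, loss ≈ 23255 × 2.376/100 ≈ 553.
Year 1997: gap = -2.4 × (8.94 - 5.56) = -8.112%, loss ≈ 23255 × 8.112/100 ≈ 1886.
Year 1998: gap = -2.4 × (7.48 - 5.56) = -4.608%, loss ≈ 23255 × 4.608/100 ≈ 1072.
Total lost output = 1524 + 553 + 1886 + 1072 = 5035 billion.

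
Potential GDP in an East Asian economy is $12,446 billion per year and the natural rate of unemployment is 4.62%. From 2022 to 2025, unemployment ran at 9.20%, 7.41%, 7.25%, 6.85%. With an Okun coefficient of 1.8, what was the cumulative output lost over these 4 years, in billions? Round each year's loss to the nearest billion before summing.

Year 2022: gap = -1.8 × (9.2 - 4.62) = -8.244%, loss ≈ 12446 × 8.244/100 ≈ 1026.
Year 2023: gap = -1.8 × (7.41 - 4.62) = -5.022%, loss ≈ 12446 × 5.022/100 ≈ 625.
Year 2024: gap = -1.8 × (7.25 - 4.62) = -4.734%, loss ≈ 12446 × 4.734/100 ≈ 589.
Year 2025: gap = -1.8 × (6.85 - 4.62) = -4.014%, loss ≈ 12446 × 4.014/100 ≈ 500.
Total lost output = 1026 + 625 + 589 + 500 = 2740 billion.

$2,740 billion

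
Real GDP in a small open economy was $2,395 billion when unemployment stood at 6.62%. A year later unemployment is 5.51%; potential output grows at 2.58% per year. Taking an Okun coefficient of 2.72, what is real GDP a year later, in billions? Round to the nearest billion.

Δu = 5.51 - 6.62 = -1.11 points.
Okun's law (growth form): g_Y = g_Y* - β × Δu = 2.58 - 2.72 × (-1.11) = 2.58 + 3.0192 = 5.5992%.
Real GDP in the next year = 2395 × (1 + 5.5992/100) = 2395 × 1.055992 ≈ 2529 billion.

$2,529 billion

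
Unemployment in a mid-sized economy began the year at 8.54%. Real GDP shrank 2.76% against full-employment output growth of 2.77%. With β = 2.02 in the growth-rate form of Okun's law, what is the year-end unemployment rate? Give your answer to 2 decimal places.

Growth-rate Okun's law: g_Y = g_Y* - β × Δu, so Δu = (g_Y* - g_Y)/β.
Δu = (2.77 + 2.76)/2.02 = 5.53/2.02 = 2.74 percentage points.
Year-end unemployment = 8.54 + 2.74 = 11.28%.

11.28%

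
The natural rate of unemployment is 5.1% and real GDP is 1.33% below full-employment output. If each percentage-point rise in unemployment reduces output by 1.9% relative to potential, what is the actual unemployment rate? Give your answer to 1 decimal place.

From Okun's law, u - u* = -(output gap)/β = -(-1.33)/1.9 = 0.7 points.
So u = 5.1 + 0.7 = 5.8%.

5.8%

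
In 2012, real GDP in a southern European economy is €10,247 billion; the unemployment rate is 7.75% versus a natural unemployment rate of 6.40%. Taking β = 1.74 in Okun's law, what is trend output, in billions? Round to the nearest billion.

€10,493 billion

Unemployment gap = 7.75 - 6.4 = 1.35 points, so output gap = -1.74 × 1.35 = -2.349%.
Since Y = Y* × (1 + gap/100), Y* = 10247/0.97651 ≈ 10493 billion.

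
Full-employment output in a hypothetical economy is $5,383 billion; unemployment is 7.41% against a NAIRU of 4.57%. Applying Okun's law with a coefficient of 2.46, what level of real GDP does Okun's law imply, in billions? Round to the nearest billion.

Unemployment gap = 7.41 - 4.57 = 2.84 points, so the output gap is -2.46 × 2.84 = -6.9864%.
Actual GDP = 5383 × (1 - 6.9864/100) = 5383 × 0.930136 ≈ 5007 billion.

$5,007 billion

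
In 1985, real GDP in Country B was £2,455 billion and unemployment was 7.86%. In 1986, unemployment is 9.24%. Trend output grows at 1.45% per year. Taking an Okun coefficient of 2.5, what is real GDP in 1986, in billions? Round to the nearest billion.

Δu = 9.24 - 7.86 = 1.38 points.
Okun's law (growth form): g_Y = g_Y* - β × Δu = 1.45 - 2.5 × (1.38) = 1.45 - 3.45 = -2%.
Real GDP in the next year = 2455 × (1 - 2/100) = 2455 × 0.98 ≈ 2406 billion.

£2,406 billion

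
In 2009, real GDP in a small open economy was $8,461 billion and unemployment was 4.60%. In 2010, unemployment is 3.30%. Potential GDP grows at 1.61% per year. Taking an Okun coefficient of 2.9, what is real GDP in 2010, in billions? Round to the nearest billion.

Δu = 3.3 - 4.6 = -1.3 points.
Okun's law (growth form): g_Y = g_Y* - β × Δu = 1.61 - 2.9 × (-1.30) = 1.61 + 3.77 = 5.38%.
Real GDP in the next year = 8461 × (1 + 5.38/100) = 8461 × 1.0538 ≈ 8916 billion.

$8,916 billion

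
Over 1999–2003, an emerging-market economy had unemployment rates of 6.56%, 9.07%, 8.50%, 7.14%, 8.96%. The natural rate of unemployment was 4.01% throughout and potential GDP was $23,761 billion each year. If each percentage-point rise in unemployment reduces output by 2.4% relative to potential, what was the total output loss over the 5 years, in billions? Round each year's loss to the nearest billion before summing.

Year 1999: gap = -2.4 × (6.56 - 4.01) = -6.12%, loss ≈ 23761 × 6.12/100 ≈ 1454.
Year 2000: gap = -2.4 × (9.07 - 4.01) = -12.144%, loss ≈ 23761 × 12.144/100 ≈ 2886.
Year 2001: gap = -2.4 × (8.5 - 4.01) = -10.776%, loss ≈ 23761 × 10.776/100 ≈ 2560.
Year 2002: gap = -2.4 × (7.14 - 4.01) = -7.512%, loss ≈ 23761 × 7.512/100 ≈ 1785.
Year 2003: gap = -2.4 × (8.96 - 4.01) = -11.88%, loss ≈ 23761 × 11.88/100 ≈ 2823.
Total lost output = 1454 + 2886 + 2560 + 1785 + 2823 = 11508 billion.

$11,508 billion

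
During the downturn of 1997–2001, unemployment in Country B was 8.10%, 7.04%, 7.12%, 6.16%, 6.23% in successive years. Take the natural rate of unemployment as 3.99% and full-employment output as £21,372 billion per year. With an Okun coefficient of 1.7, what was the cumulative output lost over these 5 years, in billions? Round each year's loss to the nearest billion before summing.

£5,340 billion

Year 1997: gap = -1.7 × (8.1 - 3.99) = -6.987%, loss ≈ 21372 × 6.987/100 ≈ 1493.
Year 1998: gap = -1.7 × (7.04 - 3.99) = -5.185%, loss ≈ 21372 × 5.185/100 ≈ 1108.
Year 1999: gap = -1.7 × (7.12 - 3.99) = -5.321%, loss ≈ 21372 × 5.321/100 ≈ 1137.
Year 2000: gap = -1.7 × (6.16 - 3.99) = -3.689%, loss ≈ 21372 × 3.689/100 ≈ 788.
Year 2001: gap = -1.7 × (6.23 - 3.99) = -3.808%, loss ≈ 21372 × 3.808/100 ≈ 814.
Total lost output = 1493 + 1108 + 1137 + 788 + 814 = 5340 billion.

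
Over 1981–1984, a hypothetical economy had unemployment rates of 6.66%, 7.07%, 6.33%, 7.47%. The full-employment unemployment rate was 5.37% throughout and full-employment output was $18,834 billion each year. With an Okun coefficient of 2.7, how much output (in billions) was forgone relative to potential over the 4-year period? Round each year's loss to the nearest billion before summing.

Year 1981: gap = -2.7 × (6.66 - 5.37) = -3.483%, loss ≈ 18834 × 3.483/100 ≈ 656.
Year 1982: gap = -2.7 × (7.07 - 5.37) = -4.59%, loss ≈ 18834 × 4.59/100 ≈ 864.
Year 1983: gap = -2.7 × (6.33 - 5.37) = -2.592%, loss ≈ 18834 × 2.592/100 ≈ 488.
Year 1984: gap = -2.7 × (7.47 - 5.37) = -5.67%, loss ≈ 18834 × 5.67/100 ≈ 1068.
Total lost output = 656 + 864 + 488 + 1068 = 3076 billion.

$3,076 billion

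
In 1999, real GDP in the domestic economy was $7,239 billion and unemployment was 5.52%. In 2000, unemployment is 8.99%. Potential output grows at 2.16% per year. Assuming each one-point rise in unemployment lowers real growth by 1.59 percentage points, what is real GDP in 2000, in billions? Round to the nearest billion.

Δu = 8.99 - 5.52 = 3.47 points.
Okun's law (growth form): g_Y = g_Y* - β × Δu = 2.16 - 1.59 × (3.47) = 2.16 - 5.5173 = -3.3573%.
Real GDP in the next year = 7239 × (1 - 3.3573/100) = 7239 × 0.966427 ≈ 6996 billion.

$6,996 billion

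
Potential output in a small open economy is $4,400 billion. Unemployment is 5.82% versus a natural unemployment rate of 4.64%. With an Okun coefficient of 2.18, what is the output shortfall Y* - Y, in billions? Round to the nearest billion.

Output gap = -2.18 × (5.82 - 4.64) = -2.18 × 1.18 = -2.5724%.
Actual GDP ≈ 4400 × 0.974276 ≈ 4287 billion, so the shortfall is 4400 - 4287 = 113 billion.

$113 billion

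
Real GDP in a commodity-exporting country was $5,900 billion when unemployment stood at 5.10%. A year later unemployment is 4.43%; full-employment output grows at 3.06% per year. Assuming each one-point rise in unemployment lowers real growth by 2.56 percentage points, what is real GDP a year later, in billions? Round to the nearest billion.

Δu = 4.43 - 5.1 = -0.67 points.
Okun's law (growth form): g_Y = g_Y* - β × Δu = 3.06 - 2.56 × (-0.67) = 3.06 + 1.7152 = 4.7752%.
Real GDP in the next year = 5900 × (1 + 4.7752/100) = 5900 × 1.047752 ≈ 6182 billion.

$6,182 billion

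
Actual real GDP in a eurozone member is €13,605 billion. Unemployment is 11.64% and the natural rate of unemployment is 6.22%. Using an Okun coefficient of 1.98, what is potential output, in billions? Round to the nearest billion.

Unemployment gap = 11.64 - 6.22 = 5.42 points, so output gap = -1.98 × 5.42 = -10.7316%.
Since Y = Y* × (1 + gap/100), Y* = 13605/0.892684 ≈ 15241 billion.

€15,241 billion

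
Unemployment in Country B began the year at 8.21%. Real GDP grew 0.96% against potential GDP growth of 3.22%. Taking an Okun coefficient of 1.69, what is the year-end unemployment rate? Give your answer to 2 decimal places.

9.55%

Growth-rate Okun's law: g_Y = g_Y* - β × Δu, so Δu = (g_Y* - g_Y)/β.
Δu = (3.22 - 0.96)/1.69 = 2.26/1.69 = 1.34 percentage points.
Year-end unemployment = 8.21 + 1.34 = 9.55%.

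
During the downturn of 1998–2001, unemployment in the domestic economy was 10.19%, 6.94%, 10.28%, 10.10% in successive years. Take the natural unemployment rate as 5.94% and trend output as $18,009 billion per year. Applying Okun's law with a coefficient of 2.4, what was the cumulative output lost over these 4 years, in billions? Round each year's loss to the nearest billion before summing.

Year 1998: gap = -2.4 × (10.19 - 5.94) = -10.2%, loss ≈ 18009 × 10.2/100 ≈ 1837.
Year 1999: gap = -2.4 × (6.94 - 5.94) = -2.4%, loss ≈ 18009 × 2.4/100 ≈ 432.
Year 2000: gap = -2.4 × (10.28 - 5.94) = -10.416%, loss ≈ 18009 × 10.416/100 ≈ 1876.
Year 2001: gap = -2.4 × (10.1 - 5.94) = -9.984%, loss ≈ 18009 × 9.984/100 ≈ 1798.
Total lost output = 1837 + 432 + 1876 + 1798 = 5943 billion.

$5,943 billion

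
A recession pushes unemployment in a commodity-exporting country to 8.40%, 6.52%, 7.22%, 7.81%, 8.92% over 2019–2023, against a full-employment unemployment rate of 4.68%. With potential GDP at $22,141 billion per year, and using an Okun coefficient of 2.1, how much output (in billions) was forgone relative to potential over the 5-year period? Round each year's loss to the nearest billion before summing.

Year 2019: gap = -2.1 × (8.4 - 4.68) = -7.812%, loss ≈ 22141 × 7.812/100 ≈ 1730.
Year 2020: gap = -2.1 × (6.52 - 4.68) = -3.864%, loss ≈ 22141 × 3.864/100 ≈ 856.
Year 2021: gap = -2.1 × (7.22 - 4.68) = -5.334%, loss ≈ 22141 × 5.334/100 ≈ 1181.
Year 2022: gap = -2.1 × (7.81 - 4.68) = -6.573%, loss ≈ 22141 × 6.573/100 ≈ 1455.
Year 2023: gap = -2.1 × (8.92 - 4.68) = -8.904%, loss ≈ 22141 × 8.904/100 ≈ 1971.
Total lost output = 1730 + 856 + 1181 + 1455 + 1971 = 7193 billion.

$7,193 billion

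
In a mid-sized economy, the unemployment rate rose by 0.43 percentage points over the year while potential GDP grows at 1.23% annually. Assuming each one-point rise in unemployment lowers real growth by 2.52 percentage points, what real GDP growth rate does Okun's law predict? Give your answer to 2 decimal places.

Growth-rate Okun's law: g_Y = g_Y* - β × Δu.
g_Y = 1.23 - 2.52 × (0.43) = 1.23 - 1.0836 = 0.1464%, i.e. 0.15% to 2 d.p.

0.15%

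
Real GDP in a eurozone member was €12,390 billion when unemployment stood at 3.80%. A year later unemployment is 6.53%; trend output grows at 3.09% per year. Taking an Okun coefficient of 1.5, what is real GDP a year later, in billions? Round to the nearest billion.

€12,265 billion

Δu = 6.53 - 3.8 = 2.73 points.
Okun's law (growth form): g_Y = g_Y* - β × Δu = 3.09 - 1.5 × (2.73) = 3.09 - 4.095 = -1.005%.
Real GDP in the next year = 12390 × (1 - 1.005/100) = 12390 × 0.98995 ≈ 12265 billion.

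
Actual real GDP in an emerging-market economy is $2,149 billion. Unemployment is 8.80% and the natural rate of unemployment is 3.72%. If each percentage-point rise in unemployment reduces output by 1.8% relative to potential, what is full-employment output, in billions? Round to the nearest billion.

Unemployment gap = 8.8 - 3.72 = 5.08 points, so output gap = -1.8 × 5.08 = -9.144%.
Since Y = Y* × (1 + gap/100), Y* = 2149/0.90856 ≈ 2365 billion.

$2,365 billion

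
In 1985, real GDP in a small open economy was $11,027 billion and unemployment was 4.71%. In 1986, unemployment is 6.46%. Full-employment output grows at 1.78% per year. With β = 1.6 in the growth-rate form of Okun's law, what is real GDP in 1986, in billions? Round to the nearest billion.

$10,915 billion

Δu = 6.46 - 4.71 = 1.75 points.
Okun's law (growth form): g_Y = g_Y* - β × Δu = 1.78 - 1.6 × (1.75) = 1.78 - 2.8 = -1.02%.
Real GDP in the next year = 11027 × (1 - 1.02/100) = 11027 × 0.9898 ≈ 10915 billion.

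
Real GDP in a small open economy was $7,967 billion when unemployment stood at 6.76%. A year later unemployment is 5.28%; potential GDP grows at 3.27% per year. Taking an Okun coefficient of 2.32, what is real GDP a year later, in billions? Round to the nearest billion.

$8,501 billion

Δu = 5.28 - 6.76 = -1.48 points.
Okun's law (growth form): g_Y = g_Y* - β × Δu = 3.27 - 2.32 × (-1.48) = 3.27 + 3.4336 = 6.7036%.
Real GDP in the next year = 7967 × (1 + 6.7036/100) = 7967 × 1.067036 ≈ 8501 billion.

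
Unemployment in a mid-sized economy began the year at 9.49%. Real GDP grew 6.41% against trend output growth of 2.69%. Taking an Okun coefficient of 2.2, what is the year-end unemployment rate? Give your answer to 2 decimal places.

Growth-rate Okun's law: g_Y = g_Y* - β × Δu, so Δu = (g_Y* - g_Y)/β.
Δu = (2.69 - 6.41)/2.2 = -3.72/2.2 = -1.69 percentage points.
Year-end unemployment = 9.49 - 1.69 = 7.80%.

7.80%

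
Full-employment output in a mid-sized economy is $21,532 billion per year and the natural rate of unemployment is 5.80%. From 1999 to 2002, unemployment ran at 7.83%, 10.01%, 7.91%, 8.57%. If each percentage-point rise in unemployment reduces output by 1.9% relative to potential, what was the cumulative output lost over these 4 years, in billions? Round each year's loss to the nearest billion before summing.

$4,548 billion

Year 1999: gap = -1.9 × (7.83 - 5.8) = -3.857%, loss ≈ 21532 × 3.857/100 ≈ 830.
Year 2000: gap = -1.9 × (10.01 - 5.8) = -7.999%, loss ≈ 21532 × 7.999/100 ≈ 1722.
Year 2001: gap = -1.9 × (7.91 - 5.8) = -4.009%, loss ≈ 21532 × 4.009/100 ≈ 863.
Year 2002: gap = -1.9 × (8.57 - 5.8) = -5.263%, loss ≈ 21532 × 5.263/100 ≈ 1133.
Total lost output = 830 + 1722 + 863 + 1133 = 4548 billion.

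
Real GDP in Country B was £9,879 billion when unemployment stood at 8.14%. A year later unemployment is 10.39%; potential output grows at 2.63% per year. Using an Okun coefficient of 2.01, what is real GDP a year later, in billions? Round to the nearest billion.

£9,692 billion

Δu = 10.39 - 8.14 = 2.25 points.
Okun's law (growth form): g_Y = g_Y* - β × Δu = 2.63 - 2.01 × (2.25) = 2.63 - 4.5225 = -1.8925%.
Real GDP in the next year = 9879 × (1 - 1.8925/100) = 9879 × 0.981075 ≈ 9692 billion.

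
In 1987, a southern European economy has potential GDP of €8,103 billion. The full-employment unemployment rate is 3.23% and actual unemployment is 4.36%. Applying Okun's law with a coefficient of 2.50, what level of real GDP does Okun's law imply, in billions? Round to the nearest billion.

€7,874 billion

Unemployment gap = 4.36 - 3.23 = 1.13 points, so the output gap is -2.5 × 1.13 = -2.825%.
Actual GDP = 8103 × (1 - 2.825/100) = 8103 × 0.97175 ≈ 7874 billion.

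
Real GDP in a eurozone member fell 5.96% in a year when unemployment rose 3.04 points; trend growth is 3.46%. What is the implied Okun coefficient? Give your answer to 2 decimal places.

Growth form: g_Y = g_Y* - β × Δu, so β = (g_Y* - g_Y)/Δu.
β = (3.46 + 5.96)/3.04 = 9.42/3.04 = 3.10.

β ≈ 3.10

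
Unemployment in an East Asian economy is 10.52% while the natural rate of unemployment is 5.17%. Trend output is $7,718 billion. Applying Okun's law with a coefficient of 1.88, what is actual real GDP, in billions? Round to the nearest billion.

Unemployment gap = 10.52 - 5.17 = 5.35 points, so the output gap is -1.88 × 5.35 = -10.058%.
Actual GDP = 7718 × (1 - 10.058/100) = 7718 × 0.89942 ≈ 6942 billion.

$6,942 billion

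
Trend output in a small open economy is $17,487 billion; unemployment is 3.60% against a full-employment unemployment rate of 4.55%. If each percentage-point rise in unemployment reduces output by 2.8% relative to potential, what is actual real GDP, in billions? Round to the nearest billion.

Unemployment gap = 3.6 - 4.55 = -0.95 points, so the output gap is -2.8 × (-0.95) = 2.66%.
Actual GDP = 17487 × (1 + 2.66/100) = 17487 × 1.0266 ≈ 17952 billion.

$17,952 billion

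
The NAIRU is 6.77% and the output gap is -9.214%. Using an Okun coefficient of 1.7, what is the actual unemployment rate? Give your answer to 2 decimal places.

From Okun's law, u - u* = -(output gap)/β = -(-9.214)/1.7 = 5.42 points.
So u = 6.77 + 5.42 = 12.19%.

12.19%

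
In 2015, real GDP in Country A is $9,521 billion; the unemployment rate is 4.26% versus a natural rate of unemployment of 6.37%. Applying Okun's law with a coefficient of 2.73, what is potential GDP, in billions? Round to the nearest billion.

$9,002 billion

Unemployment gap = 4.26 - 6.37 = -2.11 points, so output gap = -2.73 × (-2.11) = 5.7603%.
Since Y = Y* × (1 + gap/100), Y* = 9521/1.057603 ≈ 9002 billion.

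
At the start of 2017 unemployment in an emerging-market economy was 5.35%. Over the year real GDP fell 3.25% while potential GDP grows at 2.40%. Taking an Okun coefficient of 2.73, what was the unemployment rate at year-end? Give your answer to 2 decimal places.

Growth-rate Okun's law: g_Y = g_Y* - β × Δu, so Δu = (g_Y* - g_Y)/β.
Δu = (2.4 + 3.25)/2.73 = 5.65/2.73 = 2.07 percentage points.
Year-end unemployment = 5.35 + 2.07 = 7.42%.

7.42%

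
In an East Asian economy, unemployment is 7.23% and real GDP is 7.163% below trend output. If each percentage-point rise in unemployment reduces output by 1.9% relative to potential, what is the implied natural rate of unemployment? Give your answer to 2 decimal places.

3.46%

From Okun's law, u - u* = -(output gap)/β = -(-7.163)/1.9 = 3.77 points.
So u* = 7.23 - 3.77 = 3.46%.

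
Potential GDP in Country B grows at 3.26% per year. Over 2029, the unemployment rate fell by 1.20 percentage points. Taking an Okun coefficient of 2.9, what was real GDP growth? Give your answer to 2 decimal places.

Growth-rate Okun's law: g_Y = g_Y* - β × Δu.
g_Y = 3.26 - 2.9 × (-1.20) = 3.26 + 3.48 = 6.74%, i.e. 6.74% to 2 d.p.

6.74%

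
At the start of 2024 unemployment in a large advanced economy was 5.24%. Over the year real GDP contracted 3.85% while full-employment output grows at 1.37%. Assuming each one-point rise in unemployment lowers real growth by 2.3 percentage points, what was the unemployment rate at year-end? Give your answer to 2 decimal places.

7.51%

Growth-rate Okun's law: g_Y = g_Y* - β × Δu, so Δu = (g_Y* - g_Y)/β.
Δu = (1.37 + 3.85)/2.3 = 5.22/2.3 = 2.27 percentage points.
Year-end unemployment = 5.24 + 2.27 = 7.51%.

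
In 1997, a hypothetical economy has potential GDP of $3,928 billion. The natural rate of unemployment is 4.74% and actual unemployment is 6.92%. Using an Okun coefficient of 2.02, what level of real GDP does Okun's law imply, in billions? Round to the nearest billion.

Unemployment gap = 6.92 - 4.74 = 2.18 points, so the output gap is -2.02 × 2.18 = -4.4036%.
Actual GDP = 3928 × (1 - 4.4036/100) = 3928 × 0.955964 ≈ 3755 billion.

$3,755 billion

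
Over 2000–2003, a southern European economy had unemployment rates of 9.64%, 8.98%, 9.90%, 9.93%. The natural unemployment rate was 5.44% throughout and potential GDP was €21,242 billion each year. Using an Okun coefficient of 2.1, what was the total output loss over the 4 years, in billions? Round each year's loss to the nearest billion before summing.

€7,446 billion

Year 2000: gap = -2.1 × (9.64 - 5.44) = -8.82%, loss ≈ 21242 × 8.82/100 ≈ 1874.
Year 2001: gap = -2.1 × (8.98 - 5.44) = -7.434%, loss ≈ 21242 × 7.434/100 ≈ 1579.
Year 2002: gap = -2.1 × (9.9 - 5.44) = -9.366%, loss ≈ 21242 × 9.366/100 ≈ 1990.
Year 2003: gap = -2.1 × (9.93 - 5.44) = -9.429%, loss ≈ 21242 × 9.429/100 ≈ 2003.
Total lost output = 1874 + 1579 + 1990 + 2003 = 7446 billion.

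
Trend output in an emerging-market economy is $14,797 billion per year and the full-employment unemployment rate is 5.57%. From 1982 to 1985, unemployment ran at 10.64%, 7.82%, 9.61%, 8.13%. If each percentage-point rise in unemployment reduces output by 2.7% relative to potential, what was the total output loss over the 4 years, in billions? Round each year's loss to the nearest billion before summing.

Year 1982: gap = -2.7 × (10.64 - 5.57) = -13.689%, loss ≈ 14797 × 13.689/100 ≈ 2026.
Year 1983: gap = -2.7 × (7.82 - 5.57) = -6.075%, loss ≈ 14797 × 6.075/100 ≈ 899.
Year 1984: gap = -2.7 × (9.61 - 5.57) = -10.908%, loss ≈ 14797 × 10.908/100 ≈ 1614.
Year 1985: gap = -2.7 × (8.13 - 5.57) = -6.912%, loss ≈ 14797 × 6.912/100 ≈ 1023.
Total lost output = 2026 + 899 + 1614 + 1023 = 5562 billion.

$5,562 billion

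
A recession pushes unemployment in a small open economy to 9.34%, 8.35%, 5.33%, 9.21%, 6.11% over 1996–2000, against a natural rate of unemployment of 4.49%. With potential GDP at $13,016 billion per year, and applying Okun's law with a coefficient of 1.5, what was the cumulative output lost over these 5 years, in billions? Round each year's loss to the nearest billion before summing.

Year 1996: gap = -1.5 × (9.34 - 4.49) = -7.275%, loss ≈ 13016 × 7.275/100 ≈ 947.
Year 1997: gap = -1.5 × (8.35 - 4.49) = -5.79%, loss ≈ 13016 × 5.79/100 ≈ 754.
Year 1998: gap = -1.5 × (5.33 - 4.49) = -1.26%, loss ≈ 13016 × 1.26/100 ≈ 164.
Year 1999: gap = -1.5 × (9.21 - 4.49) = -7.08%, loss ≈ 13016 × 7.08/100 ≈ 922.
Year 2000: gap = -1.5 × (6.11 - 4.49) = -2.43%, loss ≈ 13016 × 2.43/100 ≈ 316.
Total lost output = 947 + 754 + 164 + 922 + 316 = 3103 billion.

$3,103 billion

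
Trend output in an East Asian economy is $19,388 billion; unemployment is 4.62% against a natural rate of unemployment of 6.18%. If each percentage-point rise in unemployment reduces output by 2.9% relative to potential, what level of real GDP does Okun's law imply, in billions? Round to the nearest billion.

Unemployment gap = 4.62 - 6.18 = -1.56 points, so the output gap is -2.9 × (-1.56) = 4.524%.
Actual GDP = 19388 × (1 + 4.524/100) = 19388 × 1.04524 ≈ 20265 billion.

$20,265 billion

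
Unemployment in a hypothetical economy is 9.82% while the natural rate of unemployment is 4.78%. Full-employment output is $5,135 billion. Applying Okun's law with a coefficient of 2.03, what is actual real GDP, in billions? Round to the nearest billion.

Unemployment gap = 9.82 - 4.78 = 5.04 points, so the output gap is -2.03 × 5.04 = -10.2312%.
Actual GDP = 5135 × (1 - 10.2312/100) = 5135 × 0.897688 ≈ 4610 billion.

$4,610 billion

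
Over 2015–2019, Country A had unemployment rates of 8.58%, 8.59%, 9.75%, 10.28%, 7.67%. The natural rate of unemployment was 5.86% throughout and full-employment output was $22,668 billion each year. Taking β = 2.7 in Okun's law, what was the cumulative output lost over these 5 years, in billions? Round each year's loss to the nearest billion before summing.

Year 2015: gap = -2.7 × (8.58 - 5.86) = -7.344%, loss ≈ 22668 × 7.344/100 ≈ 1665.
Year 2016: gap = -2.7 × (8.59 - 5.86) = -7.371%, loss ≈ 22668 × 7.371/100 ≈ 1671.
Year 2017: gap = -2.7 × (9.75 - 5.86) = -10.503%, loss ≈ 22668 × 10.503/100 ≈ 2381.
Year 2018: gap = -2.7 × (10.28 - 5.86) = -11.934%, loss ≈ 22668 × 11.934/100 ≈ 2705.
Year 2019: gap = -2.7 × (7.67 - 5.86) = -4.887%, loss ≈ 22668 × 4.887/100 ≈ 1108.
Total lost output = 1665 + 1671 + 2381 + 2705 + 1108 = 9530 billion.

$9,530 billion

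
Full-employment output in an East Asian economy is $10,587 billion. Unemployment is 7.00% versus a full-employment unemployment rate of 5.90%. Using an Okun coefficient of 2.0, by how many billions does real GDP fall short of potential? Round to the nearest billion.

Output gap = -2.0 × (7 - 5.9) = -2 × 1.1 = -2.2%.
Actual GDP ≈ 10587 × 0.978 ≈ 10354 billion, so the shortfall is 10587 - 10354 = 233 billion.

$233 billion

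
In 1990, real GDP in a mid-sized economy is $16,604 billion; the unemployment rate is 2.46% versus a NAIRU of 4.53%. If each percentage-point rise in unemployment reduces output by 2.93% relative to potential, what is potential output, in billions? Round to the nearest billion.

$15,655 billion

Unemployment gap = 2.46 - 4.53 = -2.07 points, so output gap = -2.93 × (-2.07) = 6.0651%.
Since Y = Y* × (1 + gap/100), Y* = 16604/1.060651 ≈ 15655 billion.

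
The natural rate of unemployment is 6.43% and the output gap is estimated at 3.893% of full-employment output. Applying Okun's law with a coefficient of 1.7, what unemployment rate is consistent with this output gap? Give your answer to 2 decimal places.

4.14%

From Okun's law, u - u* = -(output gap)/β = -(3.893)/1.7 = -2.29 points.
So u = 6.43 - 2.29 = 4.14%.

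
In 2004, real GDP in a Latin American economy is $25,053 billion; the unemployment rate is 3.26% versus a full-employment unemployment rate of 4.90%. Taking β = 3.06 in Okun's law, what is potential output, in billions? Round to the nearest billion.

Unemployment gap = 3.26 - 4.9 = -1.64 points, so output gap = -3.06 × (-1.64) = 5.0184%.
Since Y = Y* × (1 + gap/100), Y* = 25053/1.050184 ≈ 23856 billion.

$23,856 billion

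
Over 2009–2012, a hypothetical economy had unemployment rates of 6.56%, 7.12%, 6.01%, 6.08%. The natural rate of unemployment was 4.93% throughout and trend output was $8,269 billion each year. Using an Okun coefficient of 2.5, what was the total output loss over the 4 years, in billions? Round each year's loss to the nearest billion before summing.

Year 2009: gap = -2.5 × (6.56 - 4.93) = -4.075%, loss ≈ 8269 × 4.075/100 ≈ 337.
Year 2010: gap = -2.5 × (7.12 - 4.93) = -5.475%, loss ≈ 8269 × 5.475/100 ≈ 453.
Year 2011: gap = -2.5 × (6.01 - 4.93) = -2.7%, loss ≈ 8269 × 2.7/100 ≈ 223.
Year 2012: gap = -2.5 × (6.08 - 4.93) = -2.875%, loss ≈ 8269 × 2.875/100 ≈ 238.
Total lost output = 337 + 453 + 223 + 238 = 1251 billion.

$1,251 billion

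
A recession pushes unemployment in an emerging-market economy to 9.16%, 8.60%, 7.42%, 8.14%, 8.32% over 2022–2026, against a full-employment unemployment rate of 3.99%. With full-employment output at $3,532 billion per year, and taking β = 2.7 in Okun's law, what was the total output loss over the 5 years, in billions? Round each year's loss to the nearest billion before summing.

$2,069 billion

Year 2022: gap = -2.7 × (9.16 - 3.99) = -13.959%, loss ≈ 3532 × 13.959/100 ≈ 493.
Year 2023: gap = -2.7 × (8.6 - 3.99) = -12.447%, loss ≈ 3532 × 12.447/100 ≈ 440.
Year 2024: gap = -2.7 × (7.42 - 3.99) = -9.261%, loss ≈ 3532 × 9.261/100 ≈ 327.
Year 2025: gap = -2.7 × (8.14 - 3.99) = -11.205%, loss ≈ 3532 × 11.205/100 ≈ 396.
Year 2026: gap = -2.7 × (8.32 - 3.99) = -11.691%, loss ≈ 3532 × 11.691/100 ≈ 413.
Total lost output = 493 + 440 + 327 + 396 + 413 = 2069 billion.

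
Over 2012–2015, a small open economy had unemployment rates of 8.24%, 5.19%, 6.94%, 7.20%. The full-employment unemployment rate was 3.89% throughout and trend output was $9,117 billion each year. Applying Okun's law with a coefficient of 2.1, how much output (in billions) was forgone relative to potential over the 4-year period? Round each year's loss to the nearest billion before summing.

$2,300 billion

Year 2012: gap = -2.1 × (8.24 - 3.89) = -9.135%, loss ≈ 9117 × 9.135/100 ≈ 833.
Year 2013: gap = -2.1 × (5.19 - 3.89) = -2.73%, loss ≈ 9117 × 2.73/100 ≈ 249.
Year 2014: gap = -2.1 × (6.94 - 3.89) = -6.405%, loss ≈ 9117 × 6.405/100 ≈ 584.
Year 2015: gap = -2.1 × (7.2 - 3.89) = -6.951%, loss ≈ 9117 × 6.951/100 ≈ 634.
Total lost output = 833 + 249 + 584 + 634 = 2300 billion.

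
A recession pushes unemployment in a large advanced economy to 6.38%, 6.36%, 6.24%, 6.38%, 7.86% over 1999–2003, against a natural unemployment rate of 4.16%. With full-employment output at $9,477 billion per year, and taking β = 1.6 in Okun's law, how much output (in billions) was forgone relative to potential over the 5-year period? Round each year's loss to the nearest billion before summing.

Year 1999: gap = -1.6 × (6.38 - 4.16) = -3.552%, loss ≈ 9477 × 3.552/100 ≈ 337.
Year 2000: gap = -1.6 × (6.36 - 4.16) = -3.52%, loss ≈ 9477 × 3.52/100 ≈ 334.
Year 2001: gap = -1.6 × (6.24 - 4.16) = -3.328%, loss ≈ 9477 × 3.328/100 ≈ 315.
Year 2002: gap = -1.6 × (6.38 - 4.16) = -3.552%, loss ≈ 9477 × 3.552/100 ≈ 337.
Year 2003: gap = -1.6 × (7.86 - 4.16) = -5.92%, loss ≈ 9477 × 5.92/100 ≈ 561.
Total lost output = 337 + 334 + 315 + 337 + 561 = 1884 billion.

$1,884 billion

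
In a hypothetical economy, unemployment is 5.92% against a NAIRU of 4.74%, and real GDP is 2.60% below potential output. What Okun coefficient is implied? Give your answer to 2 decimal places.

Okun's law: output gap = -β × (u - u*).
-2.60 = -β × (5.92 - 4.74) = -β × 1.18, so β = 2.6/1.18 = 2.20.

β ≈ 2.20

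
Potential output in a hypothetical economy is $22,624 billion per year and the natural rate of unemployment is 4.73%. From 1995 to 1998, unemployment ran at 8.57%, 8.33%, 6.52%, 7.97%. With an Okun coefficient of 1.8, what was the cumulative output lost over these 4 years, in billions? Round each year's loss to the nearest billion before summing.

Year 1995: gap = -1.8 × (8.57 - 4.73) = -6.912%, loss ≈ 22624 × 6.912/100 ≈ 1564.
Year 1996: gap = -1.8 × (8.33 - 4.73) = -6.48%, loss ≈ 22624 × 6.48/100 ≈ 1466.
Year 1997: gap = -1.8 × (6.52 - 4.73) = -3.222%, loss ≈ 22624 × 3.222/100 ≈ 729.
Year 1998: gap = -1.8 × (7.97 - 4.73) = -5.832%, loss ≈ 22624 × 5.832/100 ≈ 1319.
Total lost output = 1564 + 1466 + 729 + 1319 = 5078 billion.

$5,078 billion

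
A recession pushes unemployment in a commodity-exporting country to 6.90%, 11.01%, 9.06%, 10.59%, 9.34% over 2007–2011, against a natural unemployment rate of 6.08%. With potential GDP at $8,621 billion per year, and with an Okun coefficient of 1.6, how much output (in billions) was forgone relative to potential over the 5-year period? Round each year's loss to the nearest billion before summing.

$2,276 billion

Year 2007: gap = -1.6 × (6.9 - 6.08) = -1.312%, loss ≈ 8621 × 1.312/100 ≈ 113.
Year 2008: gap = -1.6 × (11.01 - 6.08) = -7.888%, loss ≈ 8621 × 7.888/100 ≈ 680.
Year 2009: gap = -1.6 × (9.06 - 6.08) = -4.768%, loss ≈ 8621 × 4.768/100 ≈ 411.
Year 2010: gap = -1.6 × (10.59 - 6.08) = -7.216%, loss ≈ 8621 × 7.216/100 ≈ 622.
Year 2011: gap = -1.6 × (9.34 - 6.08) = -5.216%, loss ≈ 8621 × 5.216/100 ≈ 450.
Total lost output = 113 + 680 + 411 + 622 + 450 = 2276 billion.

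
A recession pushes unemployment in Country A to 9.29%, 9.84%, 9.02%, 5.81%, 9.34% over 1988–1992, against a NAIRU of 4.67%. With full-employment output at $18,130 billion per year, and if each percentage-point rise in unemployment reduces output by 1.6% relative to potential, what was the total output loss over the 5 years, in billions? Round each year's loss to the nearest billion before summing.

Year 1988: gap = -1.6 × (9.29 - 4.67) = -7.392%, loss ≈ 18130 × 7.392/100 ≈ 1340.
Year 1989: gap = -1.6 × (9.84 - 4.67) = -8.272%, loss ≈ 18130 × 8.272/100 ≈ 1500.
Year 1990: gap = -1.6 × (9.02 - 4.67) = -6.96%, loss ≈ 18130 × 6.96/100 ≈ 1262.
Year 1991: gap = -1.6 × (5.81 - 4.67) = -1.824%, loss ≈ 18130 × 1.824/100 ≈ 331.
Year 1992: gap = -1.6 × (9.34 - 4.67) = -7.472%, loss ≈ 18130 × 7.472/100 ≈ 1355.
Total lost output = 1340 + 1500 + 1262 + 331 + 1355 = 5788 billion.

$5,788 billion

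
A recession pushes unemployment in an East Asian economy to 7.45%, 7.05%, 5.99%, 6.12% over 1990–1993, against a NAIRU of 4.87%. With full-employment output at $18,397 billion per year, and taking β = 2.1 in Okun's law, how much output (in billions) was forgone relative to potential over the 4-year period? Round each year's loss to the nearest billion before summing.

$2,755 billion

Year 1990: gap = -2.1 × (7.45 - 4.87) = -5.418%, loss ≈ 18397 × 5.418/100 ≈ 997.
Year 1991: gap = -2.1 × (7.05 - 4.87) = -4.578%, loss ≈ 18397 × 4.578/100 ≈ 842.
Year 1992: gap = -2.1 × (5.99 - 4.87) = -2.352%, loss ≈ 18397 × 2.352/100 ≈ 433.
Year 1993: gap = -2.1 × (6.12 - 4.87) = -2.625%, loss ≈ 18397 × 2.625/100 ≈ 483.
Total lost output = 997 + 842 + 433 + 483 = 2755 billion.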